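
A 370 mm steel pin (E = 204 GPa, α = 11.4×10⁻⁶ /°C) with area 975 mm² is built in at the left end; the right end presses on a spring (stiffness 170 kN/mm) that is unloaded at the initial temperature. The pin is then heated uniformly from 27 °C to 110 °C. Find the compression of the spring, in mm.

If the spring were absent the pin would lengthen by αΔT L = 11.4×10⁻⁶ × 83 × 370 = 0.3501 mm.
Let P be the compressive force at the spring. The pin shortens elastically by PL/(AE) and the spring compresses by P/k; together these equal δ_free.
P [ L/(AE) + 1/k ] = δ_free → P [ 370/(975×204×10³) + 1/(170×10³) ] = 0.3501.
P = 0.3501 / 7.743×10⁻⁶ = 45220 N.
Spring compression = P/k = 45220/(170×10³) = 0.266 mm.

δ ≈ 0.266 mm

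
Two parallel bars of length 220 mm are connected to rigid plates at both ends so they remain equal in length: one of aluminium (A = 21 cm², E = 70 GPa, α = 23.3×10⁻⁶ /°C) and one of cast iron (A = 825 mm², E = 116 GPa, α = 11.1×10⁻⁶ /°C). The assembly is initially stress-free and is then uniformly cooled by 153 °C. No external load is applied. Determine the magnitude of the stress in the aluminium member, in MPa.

σ ≈ 51.5 MPa (tensile)

The aluminium has the larger α, so on cooling it would change length more than the cast iron if both were free. The rigid plates force a common final length, so the aluminium is put into tension and the cast iron into compression, with equal and opposite forces P (no external load).
Equating the net (thermal + elastic) strains gives |α₁ − α₂|·ΔT = P·[1/(A₁E₁) + 1/(A₂E₂)].
|α₁ − α₂|·ΔT = 12.2×10⁻⁶ × 153 = 0.001867.
1/(A₁E₁) + 1/(A₂E₂) = 1/(2100×70×10³) + 1/(825×116×10³) = 1.725×10⁻⁸ N⁻¹.
P = 0.001867 / 1.725×10⁻⁸ = 108200 N = 108.2 kN.
σ_{aluminium} = P/A₁ = 108200/2100 = 51.52 MPa, tensile.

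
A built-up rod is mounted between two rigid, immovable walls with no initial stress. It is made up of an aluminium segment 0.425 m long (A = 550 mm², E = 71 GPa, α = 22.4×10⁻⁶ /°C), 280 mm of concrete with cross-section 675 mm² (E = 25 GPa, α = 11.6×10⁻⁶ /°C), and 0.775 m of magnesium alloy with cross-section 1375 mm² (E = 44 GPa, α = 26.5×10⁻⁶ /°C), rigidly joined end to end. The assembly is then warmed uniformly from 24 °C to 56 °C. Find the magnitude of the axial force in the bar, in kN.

Free thermal expansion of the whole bar: Σ αᵢΔT Lᵢ = 22.4×10⁻⁶×32×425 + 11.6×10⁻⁶×32×280 + 26.5×10⁻⁶×32×775 = 1.066 mm.
The walls prevent any net length change, so an axial force P (same in every segment) develops. Compatibility: P · Σ Lᵢ/(AᵢEᵢ) = δ_free.
The series flexibility is Σ Lᵢ/(AᵢEᵢ) = 425/(550×71×10³) + 280/(675×25×10³) + 775/(1375×44×10³) = 4.029×10⁻⁵ mm/N.
P = 1.066 / 4.029×10⁻⁵ = 26460 N = 26.46 kN, compressive.

P ≈ 26.5 kN (compressive)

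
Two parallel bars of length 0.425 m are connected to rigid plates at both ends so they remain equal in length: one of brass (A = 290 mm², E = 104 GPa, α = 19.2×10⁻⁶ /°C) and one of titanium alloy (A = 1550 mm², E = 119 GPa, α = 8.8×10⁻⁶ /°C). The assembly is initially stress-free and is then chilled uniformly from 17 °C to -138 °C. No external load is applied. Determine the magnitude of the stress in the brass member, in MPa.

σ ≈ 144 MPa (tensile)

The brass has the larger α, so on cooling it would change length more than the titanium alloy if both were free. The rigid plates force a common final length, so the brass is put into tension and the titanium alloy into compression, with equal and opposite forces P (no external load).
Setting the final lengths equal and cancelling L: (α₁ − α₂)ΔT = P/(A₁E₁) + P/(A₂E₂).
|α₁ − α₂|·ΔT = 10.4×10⁻⁶ × 155 = 0.001612.
1/(A₁E₁) + 1/(A₂E₂) = 1/(290×104×10³) + 1/(1550×119×10³) = 3.858×10⁻⁸ N⁻¹.
So P = 0.001612 / 3.858×10⁻⁸ = 41.79 kN.
σ_{brass} = P/A₁ = 41790/290 = 144.1 MPa, tensile.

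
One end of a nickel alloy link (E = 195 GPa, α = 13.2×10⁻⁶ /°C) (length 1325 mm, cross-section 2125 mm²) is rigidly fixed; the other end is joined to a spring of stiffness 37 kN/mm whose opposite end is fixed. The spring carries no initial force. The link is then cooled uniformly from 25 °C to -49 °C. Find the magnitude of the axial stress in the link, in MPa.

If the spring were absent the link would shorten by αΔT L = 13.2×10⁻⁶ × 74 × 1325 = 1.294 mm.
Let P be the tensile force in the spring. The link extends elastically by PL/(AE) and the spring stretches by P/k; together these equal δ_free.
So P = δ_free / [L/(AE) + 1/k] = 1.294 / [ 1325/(2125×195×10³) + 1/(37×10³) ].
P = 1.294 / 3.022×10⁻⁵ = 42820 N.
σ = P/A = 42820/2125 = 20.15 MPa.

σ ≈ 20.2 MPa (tensile)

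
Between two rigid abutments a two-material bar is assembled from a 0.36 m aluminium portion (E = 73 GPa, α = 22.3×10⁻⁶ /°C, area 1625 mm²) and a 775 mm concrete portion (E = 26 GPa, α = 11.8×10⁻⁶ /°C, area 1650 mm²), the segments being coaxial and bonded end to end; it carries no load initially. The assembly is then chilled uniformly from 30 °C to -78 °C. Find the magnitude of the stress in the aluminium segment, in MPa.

σ ≈ 54.1 MPa (tensile)

With the walls removed the bar would change length by δ_free = Σ αᵢΔT Lᵢ = 22.3×10⁻⁶×108×360 + 11.8×10⁻⁶×108×775 = 1.855 mm.
The rigid supports impose zero overall length change; the single axial force P common to all segments must satisfy P Σ Lᵢ/(AᵢEᵢ) = δ_free.
Σ Lᵢ/(AᵢEᵢ) = 360/(1625×73×10³) + 775/(1650×26×10³) = 2.11×10⁻⁵ mm/N.
Hence P = δ_free / Σ(L/AE) = 1.855/2.11×10⁻⁵ = 87.9 kN (tensile).
σ_{aluminium} = P / A = 87900 / 1625 = 54.09 MPa.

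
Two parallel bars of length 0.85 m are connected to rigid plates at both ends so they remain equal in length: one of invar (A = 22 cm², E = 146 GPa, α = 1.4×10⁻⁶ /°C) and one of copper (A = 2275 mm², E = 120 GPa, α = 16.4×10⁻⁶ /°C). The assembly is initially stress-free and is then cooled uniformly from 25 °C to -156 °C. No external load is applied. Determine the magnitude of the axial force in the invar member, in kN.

P ≈ 401 kN (compressive in the invar)

Both members must finish at the same length. With the larger α, the copper tends to over-contract; the plates restrain it, putting the copper in tension and the invar in compression. With no external load the two internal forces are equal and opposite, magnitude P.
Equating the net (thermal + elastic) strains gives |α₁ − α₂|·ΔT = P·[1/(A₁E₁) + 1/(A₂E₂)].
|α₁ − α₂|·ΔT = 15×10⁻⁶ × 181 = 0.002715.
1/(A₁E₁) + 1/(A₂E₂) = 1/(2200×146×10³) + 1/(2275×120×10³) = 6.776×10⁻⁹ N⁻¹.
P = 0.002715 / 6.776×10⁻⁹ = 400700 N = 400.7 kN.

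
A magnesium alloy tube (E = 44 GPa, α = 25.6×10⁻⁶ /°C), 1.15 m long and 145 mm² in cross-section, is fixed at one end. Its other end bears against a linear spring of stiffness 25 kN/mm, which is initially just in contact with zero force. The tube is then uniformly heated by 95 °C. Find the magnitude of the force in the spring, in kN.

The unrestrained thermal change is αΔT L = 25.6×10⁻⁶ × 95 × 1150 = 2.797 mm.
Let P be the compressive force at the spring. The tube shortens elastically by PL/(AE) and the spring compresses by P/k; together these equal δ_free.
P [ L/(AE) + 1/k ] = δ_free → P [ 1150/(145×44×10³) + 1/(25×10³) ] = 2.797.
P = 2.797 / 0.0002203 = 12700 N.

P ≈ 12.7 kN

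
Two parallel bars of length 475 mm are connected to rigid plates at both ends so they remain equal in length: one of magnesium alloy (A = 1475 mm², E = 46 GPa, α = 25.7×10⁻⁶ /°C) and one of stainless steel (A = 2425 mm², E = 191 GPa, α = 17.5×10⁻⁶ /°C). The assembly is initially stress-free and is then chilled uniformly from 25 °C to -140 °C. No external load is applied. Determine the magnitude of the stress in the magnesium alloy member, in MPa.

σ ≈ 54.3 MPa (tensile)

Equilibrium of a rigid end plate with no external load gives equal and opposite internal forces ±P in the two members. Since α_{magnesium alloy} > α_{stainless steel}, cooling drives the magnesium alloy into tension and the stainless steel into compression.
Compatibility of the two members (thermal + elastic change equal): (α₁ − α₂)ΔT = P·[1/(A₁E₁) + 1/(A₂E₂)].
|α₁ − α₂|·ΔT = 8.2×10⁻⁶ × 165 = 0.001353.
1/(A₁E₁) + 1/(A₂E₂) = 1/(1475×46×10³) + 1/(2425×191×10³) = 1.69×10⁻⁸ N⁻¹.
P = 0.001353 / 1.69×10⁻⁸ = 80070 N = 80.07 kN.
σ_{magnesium alloy} = P/A₁ = 80070/1475 = 54.29 MPa, tensile.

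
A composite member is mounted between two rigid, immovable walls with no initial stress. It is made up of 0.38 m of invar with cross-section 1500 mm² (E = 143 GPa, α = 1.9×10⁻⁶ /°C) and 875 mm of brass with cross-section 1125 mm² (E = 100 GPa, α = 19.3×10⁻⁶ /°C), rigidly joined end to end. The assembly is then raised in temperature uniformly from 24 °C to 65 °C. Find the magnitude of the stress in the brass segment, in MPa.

Free thermal expansion of the whole bar: Σ αᵢΔT Lᵢ = 1.9×10⁻⁶×41×380 + 19.3×10⁻⁶×41×875 = 0.722 mm.
The rigid supports impose zero overall length change; the single axial force P common to all segments must satisfy P Σ Lᵢ/(AᵢEᵢ) = δ_free.
Σ Lᵢ/(AᵢEᵢ) = 380/(1500×143×10³) + 875/(1125×100×10³) = 9.549×10⁻⁶ mm/N.
P = 0.722 / 9.549×10⁻⁶ = 75610 N = 75.61 kN, compressive.
σ_{brass} = P / A = 75610 / 1125 = 67.21 MPa.

σ ≈ 67.2 MPa (compressive)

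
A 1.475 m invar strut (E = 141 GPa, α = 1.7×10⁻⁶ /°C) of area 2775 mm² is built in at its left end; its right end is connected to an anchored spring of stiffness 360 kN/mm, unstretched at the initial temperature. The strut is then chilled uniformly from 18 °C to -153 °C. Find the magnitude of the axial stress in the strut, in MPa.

The unrestrained thermal change is αΔT L = 1.7×10⁻⁶ × 171 × 1475 = 0.4288 mm.
With a force P in the spring, the elastic change of the strut is PL/(AE) and that of the spring is P/k; compatibility requires their sum to equal δ_free.
P [ L/(AE) + 1/k ] = δ_free → P [ 1475/(2775×141×10³) + 1/(360×10³) ] = 0.4288.
P = 0.4288 / 6.548×10⁻⁶ = 65490 N.
σ = P/A = 65490/2775 = 23.6 MPa.

σ ≈ 23.6 MPa (tensile)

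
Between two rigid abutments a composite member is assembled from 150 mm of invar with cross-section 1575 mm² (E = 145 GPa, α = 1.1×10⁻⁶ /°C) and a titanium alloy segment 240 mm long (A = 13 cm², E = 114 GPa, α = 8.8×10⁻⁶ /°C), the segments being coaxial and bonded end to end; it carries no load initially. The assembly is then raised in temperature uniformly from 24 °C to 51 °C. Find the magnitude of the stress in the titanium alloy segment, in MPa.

With the walls removed the bar would change length by δ_free = Σ αᵢΔT Lᵢ = 1.1×10⁻⁶×27×150 + 8.8×10⁻⁶×27×240 = 0.06148 mm.
The rigid supports impose zero overall length change; the single axial force P common to all segments must satisfy P Σ Lᵢ/(AᵢEᵢ) = δ_free.
The series flexibility is Σ Lᵢ/(AᵢEᵢ) = 150/(1575×145×10³) + 240/(1300×114×10³) = 2.276×10⁻⁶ mm/N.
Hence P = δ_free / Σ(L/AE) = 0.06148/2.276×10⁻⁶ = 27.01 kN (compressive).
σ_{titanium alloy} = P / A = 27010 / 1300 = 20.78 MPa.

σ ≈ 20.8 MPa (compressive)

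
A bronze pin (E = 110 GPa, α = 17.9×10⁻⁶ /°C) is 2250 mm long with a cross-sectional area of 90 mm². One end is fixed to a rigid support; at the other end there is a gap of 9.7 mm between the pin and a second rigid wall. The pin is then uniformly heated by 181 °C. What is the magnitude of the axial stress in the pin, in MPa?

σ ≈ 0 MPa

Free thermal elongation = αΔT L = 17.9×10⁻⁶ × 181 × 2250 = 7.29 mm.
This is smaller than the 9.7 mm clearance, so the pin expands freely without reaching the stop — the stress is zero.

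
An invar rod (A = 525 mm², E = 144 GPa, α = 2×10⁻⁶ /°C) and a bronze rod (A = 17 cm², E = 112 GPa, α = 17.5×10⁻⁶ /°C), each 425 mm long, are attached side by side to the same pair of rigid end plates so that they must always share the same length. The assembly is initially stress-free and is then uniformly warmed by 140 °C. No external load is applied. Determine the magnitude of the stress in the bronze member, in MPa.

σ ≈ 69.1 MPa (compressive)

Equilibrium of a rigid end plate with no external load gives equal and opposite internal forces ±P in the two members. Since α_{bronze} > α_{invar}, heating drives the bronze into compression and the invar into tension.
Setting the final lengths equal and cancelling L: (α₁ − α₂)ΔT = P/(A₁E₁) + P/(A₂E₂).
|α₁ − α₂|·ΔT = 15.5×10⁻⁶ × 140 = 0.00217.
1/(A₁E₁) + 1/(A₂E₂) = 1/(525×144×10³) + 1/(1700×112×10³) = 1.848×10⁻⁸ N⁻¹.
So P = 0.00217 / 1.848×10⁻⁸ = 117.4 kN.
σ_{bronze} = P/A₂ = 117400/1700 = 69.07 MPa, compressive.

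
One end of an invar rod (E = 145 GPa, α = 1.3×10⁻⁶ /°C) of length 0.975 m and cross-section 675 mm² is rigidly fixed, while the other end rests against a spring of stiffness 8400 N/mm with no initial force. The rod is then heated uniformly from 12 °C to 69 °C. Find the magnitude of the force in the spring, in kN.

If the spring were absent the rod would lengthen by αΔT L = 1.3×10⁻⁶ × 57 × 975 = 0.07225 mm.
Let P be the compressive force at the spring. The rod shortens elastically by PL/(AE) and the spring compresses by P/k; together these equal δ_free.
P [ L/(AE) + 1/k ] = δ_free → P [ 975/(675×145×10³) + 1/(8400) ] = 0.07225.
P = 0.07225 / 0.000129 = 560 N.

P ≈ 0.56 kN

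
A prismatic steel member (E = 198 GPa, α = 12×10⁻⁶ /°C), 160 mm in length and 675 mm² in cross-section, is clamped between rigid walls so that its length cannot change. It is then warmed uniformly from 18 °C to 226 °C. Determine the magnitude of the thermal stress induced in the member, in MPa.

With length fixed, the mechanical strain must cancel the thermal strain αΔT = 12×10⁻⁶ × 208 = 2496×10⁻⁶.
The stress required to suppress this strain is σ = Eε = 198×10³ × 2496×10⁻⁶ = 494.2 MPa, compressive since the member is trying to expand.

σ ≈ 494 MPa (compressive)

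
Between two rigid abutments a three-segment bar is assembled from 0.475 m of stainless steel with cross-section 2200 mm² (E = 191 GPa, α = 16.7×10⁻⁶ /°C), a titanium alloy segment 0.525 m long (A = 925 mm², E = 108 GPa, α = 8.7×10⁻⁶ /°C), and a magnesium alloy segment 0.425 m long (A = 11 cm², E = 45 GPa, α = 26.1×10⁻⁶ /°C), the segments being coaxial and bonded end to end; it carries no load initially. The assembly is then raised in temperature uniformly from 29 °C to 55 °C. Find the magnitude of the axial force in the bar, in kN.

Free thermal expansion of the whole bar: Σ αᵢΔT Lᵢ = 16.7×10⁻⁶×26×475 + 8.7×10⁻⁶×26×525 + 26.1×10⁻⁶×26×425 = 0.6134 mm.
The rigid supports impose zero overall length change; the single axial force P common to all segments must satisfy P Σ Lᵢ/(AᵢEᵢ) = δ_free.
The series flexibility is Σ Lᵢ/(AᵢEᵢ) = 475/(2200×191×10³) + 525/(925×108×10³) + 425/(1100×45×10³) = 1.497×10⁻⁵ mm/N.
Hence P = δ_free / Σ(L/AE) = 0.6134/1.497×10⁻⁵ = 40.97 kN (compressive).

P ≈ 41 kN (compressive)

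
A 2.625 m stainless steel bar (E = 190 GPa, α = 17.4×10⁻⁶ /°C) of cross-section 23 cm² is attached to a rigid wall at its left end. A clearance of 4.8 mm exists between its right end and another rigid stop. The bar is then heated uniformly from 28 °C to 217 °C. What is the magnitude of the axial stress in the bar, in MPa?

σ ≈ 277 MPa (compressive)

If the wall were absent the bar would grow by αΔT L = 17.4×10⁻⁶ × 189 × 2625 = 8.633 mm.
This exceeds the 4.8 mm gap, so the wall pushes back. The portion of expansion that must be recovered elastically is δ_free − gap = 8.633 − 4.8 = 3.833 mm.
So σ = E(δ_free − g)/L = 190×10³ × 3.833/2625 = 277.4 MPa.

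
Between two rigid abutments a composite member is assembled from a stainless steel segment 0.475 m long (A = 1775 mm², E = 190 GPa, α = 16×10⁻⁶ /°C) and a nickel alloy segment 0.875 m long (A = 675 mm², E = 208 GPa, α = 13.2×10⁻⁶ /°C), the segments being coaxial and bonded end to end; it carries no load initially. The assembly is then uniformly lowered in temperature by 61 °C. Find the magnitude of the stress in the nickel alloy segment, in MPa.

If the supports were absent, the total length change would be Σ αᵢΔT Lᵢ = 16×10⁻⁶×61×475 + 13.2×10⁻⁶×61×875 = 1.168 mm.
Since the ends are fixed, an axial force P builds up, equal in every segment, with P · Σ Lᵢ/(AᵢEᵢ) = δ_free.
Σ Lᵢ/(AᵢEᵢ) = 475/(1775×190×10³) + 875/(675×208×10³) = 7.641×10⁻⁶ mm/N.
P = 1.168 / 7.641×10⁻⁶ = 152900 N = 152.9 kN, tensile.
σ_{nickel alloy} = P / A = 152900 / 675 = 226.5 MPa.

σ ≈ 226 MPa (tensile)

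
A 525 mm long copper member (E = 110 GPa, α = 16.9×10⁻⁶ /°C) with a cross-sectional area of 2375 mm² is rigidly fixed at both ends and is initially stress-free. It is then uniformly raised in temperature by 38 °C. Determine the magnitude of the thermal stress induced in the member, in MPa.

σ ≈ 70.6 MPa (compressive)

With length fixed, the mechanical strain must cancel the thermal strain αΔT = 16.9×10⁻⁶ × 38 = 642.2×10⁻⁶.
The stress required to suppress this strain is σ = Eε = 110×10³ × 642.2×10⁻⁶ = 70.64 MPa, compressive since the member is trying to expand.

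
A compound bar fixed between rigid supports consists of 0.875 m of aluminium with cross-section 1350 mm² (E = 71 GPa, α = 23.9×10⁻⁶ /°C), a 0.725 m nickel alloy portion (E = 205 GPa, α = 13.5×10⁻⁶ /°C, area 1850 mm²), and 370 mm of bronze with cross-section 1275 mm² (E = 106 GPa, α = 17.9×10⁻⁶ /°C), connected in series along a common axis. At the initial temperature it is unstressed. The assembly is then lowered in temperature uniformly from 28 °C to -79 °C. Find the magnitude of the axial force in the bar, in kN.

P ≈ 290 kN (tensile)

If the supports were absent, the total length change would be Σ αᵢΔT Lᵢ = 23.9×10⁻⁶×107×875 + 13.5×10⁻⁶×107×725 + 17.9×10⁻⁶×107×370 = 3.994 mm.
The walls prevent any net length change, so an axial force P (same in every segment) develops. Compatibility: P · Σ Lᵢ/(AᵢEᵢ) = δ_free.
Σ Lᵢ/(AᵢEᵢ) = 875/(1350×71×10³) + 725/(1850×205×10³) + 370/(1275×106×10³) = 1.378×10⁻⁵ mm/N.
P = 3.994 / 1.378×10⁻⁵ = 289800 N = 289.8 kN, tensile.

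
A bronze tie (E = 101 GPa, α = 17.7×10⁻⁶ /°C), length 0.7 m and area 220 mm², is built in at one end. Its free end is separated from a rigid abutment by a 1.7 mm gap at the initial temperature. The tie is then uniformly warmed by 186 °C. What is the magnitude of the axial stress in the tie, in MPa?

σ ≈ 87.2 MPa (compressive)

Free thermal elongation = αΔT L = 17.7×10⁻⁶ × 186 × 700 = 2.305 mm.
After closing the 1.7 mm clearance, 2.305 − 1.7 = 0.6045 mm of expansion remains to be suppressed by the wall.
Compatibility: PL/(AE) = 0.6045 mm, so σ = P/A = E × (0.6045/700) = 87.23 MPa.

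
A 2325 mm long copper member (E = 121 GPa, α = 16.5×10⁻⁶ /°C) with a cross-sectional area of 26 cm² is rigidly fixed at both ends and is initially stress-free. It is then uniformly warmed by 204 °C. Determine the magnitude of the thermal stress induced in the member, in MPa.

With length fixed, the mechanical strain must cancel the thermal strain αΔT = 16.5×10⁻⁶ × 204 = 3366×10⁻⁶.
σ = EαΔT = 121×10³ × 16.5×10⁻⁶ × 204 = 407.3 MPa (compressive; the member is trying to expand).

σ ≈ 407 MPa (compressive)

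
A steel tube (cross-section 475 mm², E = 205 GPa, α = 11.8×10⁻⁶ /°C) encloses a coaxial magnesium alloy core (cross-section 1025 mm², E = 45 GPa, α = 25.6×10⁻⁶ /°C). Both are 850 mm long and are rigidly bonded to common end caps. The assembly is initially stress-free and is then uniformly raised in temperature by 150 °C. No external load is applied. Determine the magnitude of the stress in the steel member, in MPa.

σ ≈ 136 MPa (tensile)

Equilibrium of a rigid end plate with no external load gives equal and opposite internal forces ±P in the two members. Since α_{magnesium alloy} > α_{steel}, heating drives the magnesium alloy into compression and the steel into tension.
Setting the final lengths equal and cancelling L: (α₁ − α₂)ΔT = P/(A₁E₁) + P/(A₂E₂).
|α₁ − α₂|·ΔT = 13.8×10⁻⁶ × 150 = 0.00207.
1/(A₁E₁) + 1/(A₂E₂) = 1/(475×205×10³) + 1/(1025×45×10³) = 3.195×10⁻⁸ N⁻¹.
So P = 0.00207 / 3.195×10⁻⁸ = 64.79 kN.
σ_{steel} = P/A₁ = 64790/475 = 136.4 MPa, tensile.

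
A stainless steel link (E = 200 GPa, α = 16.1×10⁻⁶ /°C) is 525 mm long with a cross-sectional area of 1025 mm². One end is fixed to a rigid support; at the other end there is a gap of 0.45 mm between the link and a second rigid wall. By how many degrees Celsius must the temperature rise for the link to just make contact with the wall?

Contact occurs when the free expansion equals the gap: αΔT L = 0.45 mm.
So ΔT = g/(αL) = 0.45/(16.1×10⁻⁶ × 525) = 53.24 °C.

ΔT ≈ 53.2 °C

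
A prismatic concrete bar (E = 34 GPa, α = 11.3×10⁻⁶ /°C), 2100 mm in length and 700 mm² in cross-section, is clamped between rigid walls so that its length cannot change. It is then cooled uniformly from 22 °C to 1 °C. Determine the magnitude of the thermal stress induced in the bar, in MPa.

σ ≈ 8.07 MPa (tensile)

Because both ends are immovable the net strain is zero, and the suppressed thermal strain is αΔT = 11.3×10⁻⁶ × 21 = 237.3×10⁻⁶.
The stress required to suppress this strain is σ = Eε = 34×10³ × 237.3×10⁻⁶ = 8.068 MPa, tensile since the bar is trying to contract.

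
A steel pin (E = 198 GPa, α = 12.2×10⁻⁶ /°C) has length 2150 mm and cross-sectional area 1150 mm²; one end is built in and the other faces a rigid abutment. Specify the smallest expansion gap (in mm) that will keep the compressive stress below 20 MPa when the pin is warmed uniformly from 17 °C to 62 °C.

Free expansion if unrestrained: δ_free = αΔT L = 12.2×10⁻⁶ × 45 × 2150 = 1.18 mm.
At the allowable stress the elastic shortening the wall may impose is σL/E = 20 × 2150 / (198×10³) = 0.2172 mm.
The gap must absorb the remainder: g_min = 1.18 − 0.2172 = 0.9632 mm.

g ≈ 0.963 mm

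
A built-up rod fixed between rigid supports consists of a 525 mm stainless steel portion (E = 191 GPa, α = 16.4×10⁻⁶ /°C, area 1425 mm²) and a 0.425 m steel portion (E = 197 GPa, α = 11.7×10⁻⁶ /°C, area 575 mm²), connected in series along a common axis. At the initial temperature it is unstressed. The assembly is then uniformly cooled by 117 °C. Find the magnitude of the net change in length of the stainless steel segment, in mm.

Free thermal contraction of the whole bar: Σ αᵢΔT Lᵢ = 16.4×10⁻⁶×117×525 + 11.7×10⁻⁶×117×425 = 1.589 mm.
The walls prevent any net length change, so an axial force P (same in every segment) develops. Compatibility: P · Σ Lᵢ/(AᵢEᵢ) = δ_free.
Σ Lᵢ/(AᵢEᵢ) = 525/(1425×191×10³) + 425/(575×197×10³) = 5.681×10⁻⁶ mm/N.
P = 1.589 / 5.681×10⁻⁶ = 279700 N = 279.7 kN, tensile.
For the stainless steel segment, free thermal change = 16.4×10⁻⁶×117×525 = 1.007 mm and elastic change from P = 279700×525/(1425×191×10³) = 0.5396 mm; these oppose, so the net change is 0.468 mm (segment shortens).

|ΔL| ≈ 0.468 mm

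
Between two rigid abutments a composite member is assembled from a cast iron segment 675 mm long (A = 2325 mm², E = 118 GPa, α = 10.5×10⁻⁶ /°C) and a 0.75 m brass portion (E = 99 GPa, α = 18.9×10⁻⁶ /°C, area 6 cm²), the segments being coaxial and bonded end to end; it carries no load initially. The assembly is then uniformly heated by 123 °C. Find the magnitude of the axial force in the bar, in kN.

With the walls removed the bar would change length by δ_free = Σ αᵢΔT Lᵢ = 10.5×10⁻⁶×123×675 + 18.9×10⁻⁶×123×750 = 2.615 mm.
Since the ends are fixed, an axial force P builds up, equal in every segment, with P · Σ Lᵢ/(AᵢEᵢ) = δ_free.
The series flexibility is Σ Lᵢ/(AᵢEᵢ) = 675/(2325×118×10³) + 750/(600×99×10³) = 1.509×10⁻⁵ mm/N.
P = 2.615 / 1.509×10⁻⁵ = 173400 N = 173.4 kN, compressive.

P ≈ 173 kN (compressive)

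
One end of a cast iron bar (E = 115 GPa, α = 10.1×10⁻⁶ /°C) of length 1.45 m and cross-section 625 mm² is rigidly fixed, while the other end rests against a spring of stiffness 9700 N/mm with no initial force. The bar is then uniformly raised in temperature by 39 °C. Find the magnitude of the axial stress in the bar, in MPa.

σ ≈ 7.41 MPa (compressive)

If the spring were absent the bar would lengthen by αΔT L = 10.1×10⁻⁶ × 39 × 1450 = 0.5712 mm.
With a force P in the spring, the elastic change of the bar is PL/(AE) and that of the spring is P/k; compatibility requires their sum to equal δ_free.
P [ L/(AE) + 1/k ] = δ_free → P [ 1450/(625×115×10³) + 1/(9700) ] = 0.5712.
P = 0.5712 / 0.0001233 = 4633 N.
σ = P/A = 4633/625 = 7.414 MPa.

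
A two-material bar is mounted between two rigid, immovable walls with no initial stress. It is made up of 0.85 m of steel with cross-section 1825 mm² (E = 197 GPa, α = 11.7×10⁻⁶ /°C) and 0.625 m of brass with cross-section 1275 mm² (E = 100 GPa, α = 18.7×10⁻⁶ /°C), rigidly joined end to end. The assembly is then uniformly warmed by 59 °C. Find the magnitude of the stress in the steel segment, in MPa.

σ ≈ 96.2 MPa (compressive)

With the walls removed the bar would change length by δ_free = Σ αᵢΔT Lᵢ = 11.7×10⁻⁶×59×850 + 18.7×10⁻⁶×59×625 = 1.276 mm.
The rigid supports impose zero overall length change; the single axial force P common to all segments must satisfy P Σ Lᵢ/(AᵢEᵢ) = δ_free.
Σ Lᵢ/(AᵢEᵢ) = 850/(1825×197×10³) + 625/(1275×100×10³) = 7.266×10⁻⁶ mm/N.
P = 1.276 / 7.266×10⁻⁶ = 175700 N = 175.7 kN, compressive.
σ_{steel} = P / A = 175700 / 1825 = 96.25 MPa.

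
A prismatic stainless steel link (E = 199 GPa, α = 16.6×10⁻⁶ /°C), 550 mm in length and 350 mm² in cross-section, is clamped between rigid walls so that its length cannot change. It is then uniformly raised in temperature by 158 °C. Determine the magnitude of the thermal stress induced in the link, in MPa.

σ ≈ 522 MPa (compressive)

With length fixed, the mechanical strain must cancel the thermal strain αΔT = 16.6×10⁻⁶ × 158 = 2622.8×10⁻⁶.
σ = EαΔT = 199×10³ × 16.6×10⁻⁶ × 158 = 521.9 MPa (compressive; the link is trying to expand).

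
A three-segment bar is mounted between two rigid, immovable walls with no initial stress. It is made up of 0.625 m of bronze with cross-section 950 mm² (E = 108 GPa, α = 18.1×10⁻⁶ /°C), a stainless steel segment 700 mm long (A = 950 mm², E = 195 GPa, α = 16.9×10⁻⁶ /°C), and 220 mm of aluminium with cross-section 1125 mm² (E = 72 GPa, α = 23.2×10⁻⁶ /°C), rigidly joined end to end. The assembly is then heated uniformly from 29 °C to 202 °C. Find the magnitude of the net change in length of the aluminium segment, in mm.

If the supports were absent, the total length change would be Σ αᵢΔT Lᵢ = 18.1×10⁻⁶×173×625 + 16.9×10⁻⁶×173×700 + 23.2×10⁻⁶×173×220 = 4.887 mm.
Since the ends are fixed, an axial force P builds up, equal in every segment, with P · Σ Lᵢ/(AᵢEᵢ) = δ_free.
Σ Lᵢ/(AᵢEᵢ) = 625/(950×108×10³) + 700/(950×195×10³) + 220/(1125×72×10³) = 1.259×10⁻⁵ mm/N.
P = 4.887 / 1.259×10⁻⁵ = 388200 N = 388.2 kN, compressive.
For the aluminium segment, free thermal change = 23.2×10⁻⁶×173×220 = 0.883 mm and elastic change from P = 388200×220/(1125×72×10³) = 1.055 mm; these oppose, so the net change is 0.172 mm (segment shortens).

|ΔL| ≈ 0.172 mm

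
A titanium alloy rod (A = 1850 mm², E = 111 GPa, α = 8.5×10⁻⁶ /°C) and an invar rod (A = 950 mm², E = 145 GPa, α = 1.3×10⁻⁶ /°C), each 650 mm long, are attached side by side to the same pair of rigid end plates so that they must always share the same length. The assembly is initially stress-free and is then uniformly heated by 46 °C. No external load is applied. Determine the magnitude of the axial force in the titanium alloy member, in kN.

P ≈ 27.3 kN (compressive in the titanium alloy)

Equilibrium of a rigid end plate with no external load gives equal and opposite internal forces ±P in the two members. Since α_{titanium alloy} > α_{invar}, heating drives the titanium alloy into compression and the invar into tension.
Compatibility of the two members (thermal + elastic change equal): (α₁ − α₂)ΔT = P·[1/(A₁E₁) + 1/(A₂E₂)].
|α₁ − α₂|·ΔT = 7.2×10⁻⁶ × 46 = 0.0003312.
1/(A₁E₁) + 1/(A₂E₂) = 1/(1850×111×10³) + 1/(950×145×10³) = 1.213×10⁻⁸ N⁻¹.
So P = 0.0003312 / 1.213×10⁻⁸ = 27.31 kN.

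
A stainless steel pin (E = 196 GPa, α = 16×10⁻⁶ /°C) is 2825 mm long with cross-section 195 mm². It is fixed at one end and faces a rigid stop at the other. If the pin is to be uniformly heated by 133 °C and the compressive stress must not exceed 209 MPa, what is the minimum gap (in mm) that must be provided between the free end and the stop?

g ≈ 3 mm

With no wall the pin would lengthen by αΔT L = 16×10⁻⁶ × 133 × 2825 = 6.012 mm.
A stress of 209 MPa corresponds to the wall pushing the pin back by σL/E = 209×2825/(196×10³) = 3.012 mm.
So the gap has to take up the difference, g_min = δ_free − σL/E = 6.012 − 3.012 = 2.999 mm.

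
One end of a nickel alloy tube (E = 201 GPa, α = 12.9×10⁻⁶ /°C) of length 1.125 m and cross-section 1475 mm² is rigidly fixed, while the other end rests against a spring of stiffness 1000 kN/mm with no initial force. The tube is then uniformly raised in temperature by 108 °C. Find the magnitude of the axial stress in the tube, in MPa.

σ ≈ 222 MPa (compressive)

The unrestrained thermal change is αΔT L = 12.9×10⁻⁶ × 108 × 1125 = 1.567 mm.
With a force P in the spring, the elastic change of the tube is PL/(AE) and that of the spring is P/k; compatibility requires their sum to equal δ_free.
So P = δ_free / [L/(AE) + 1/k] = 1.567 / [ 1125/(1475×201×10³) + 1/(1000×10³) ].
P = 1.567 / 4.795×10⁻⁶ = 326900 N.
σ = P/A = 326900/1475 = 221.6 MPa.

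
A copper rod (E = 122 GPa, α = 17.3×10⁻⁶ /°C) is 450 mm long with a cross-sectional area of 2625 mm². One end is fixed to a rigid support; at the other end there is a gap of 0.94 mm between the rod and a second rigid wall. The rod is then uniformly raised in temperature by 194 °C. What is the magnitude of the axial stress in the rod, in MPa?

Unrestrained expansion: δ_free = αΔT L = 17.3×10⁻⁶ × 194 × 450 = 1.51 mm.
After closing the 0.94 mm clearance, 1.51 − 0.94 = 0.5703 mm of expansion remains to be suppressed by the wall.
So σ = E(δ_free − g)/L = 122×10³ × 0.5703/450 = 154.6 MPa.

σ ≈ 155 MPa (compressive)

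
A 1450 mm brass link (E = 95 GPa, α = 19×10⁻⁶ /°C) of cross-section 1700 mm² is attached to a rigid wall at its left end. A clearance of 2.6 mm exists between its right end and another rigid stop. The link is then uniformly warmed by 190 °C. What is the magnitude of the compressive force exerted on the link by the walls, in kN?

Unrestrained expansion: δ_free = αΔT L = 19×10⁻⁶ × 190 × 1450 = 5.234 mm.
The gap closes (δ_free > 2.6 mm) and the wall then resists a further 5.234 − 2.6 = 2.634 mm of expansion.
That suppressed elongation corresponds to σ = E·Δ/L = 95×10³ × 2.634/1450 = 172.6 MPa.
Force on the wall = σA = 172.6 × 1700 mm² = 293.4 kN.

P ≈ 293 kN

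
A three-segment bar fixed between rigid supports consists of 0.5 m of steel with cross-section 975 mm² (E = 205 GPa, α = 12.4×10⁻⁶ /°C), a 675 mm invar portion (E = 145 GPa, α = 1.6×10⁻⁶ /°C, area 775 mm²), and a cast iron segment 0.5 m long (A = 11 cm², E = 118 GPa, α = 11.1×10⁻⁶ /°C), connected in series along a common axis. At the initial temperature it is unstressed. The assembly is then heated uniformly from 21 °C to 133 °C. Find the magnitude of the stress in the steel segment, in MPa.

σ ≈ 119 MPa (compressive)

Free thermal expansion of the whole bar: Σ αᵢΔT Lᵢ = 12.4×10⁻⁶×112×500 + 1.6×10⁻⁶×112×675 + 11.1×10⁻⁶×112×500 = 1.437 mm.
The rigid supports impose zero overall length change; the single axial force P common to all segments must satisfy P Σ Lᵢ/(AᵢEᵢ) = δ_free.
The series flexibility is Σ Lᵢ/(AᵢEᵢ) = 500/(975×205×10³) + 675/(775×145×10³) + 500/(1100×118×10³) = 1.236×10⁻⁵ mm/N.
P = 1.437 / 1.236×10⁻⁵ = 116300 N = 116.3 kN, compressive.
σ_{steel} = P / A = 116300 / 975 = 119.2 MPa.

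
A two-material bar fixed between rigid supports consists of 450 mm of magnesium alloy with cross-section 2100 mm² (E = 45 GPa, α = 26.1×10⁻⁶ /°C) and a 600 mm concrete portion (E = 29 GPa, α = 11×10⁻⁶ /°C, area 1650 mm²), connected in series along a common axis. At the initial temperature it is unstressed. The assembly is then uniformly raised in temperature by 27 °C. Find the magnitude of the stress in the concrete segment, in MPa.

σ ≈ 17.4 MPa (compressive)

If the supports were absent, the total length change would be Σ αᵢΔT Lᵢ = 26.1×10⁻⁶×27×450 + 11×10⁻⁶×27×600 = 0.4953 mm.
The walls prevent any net length change, so an axial force P (same in every segment) develops. Compatibility: P · Σ Lᵢ/(AᵢEᵢ) = δ_free.
The series flexibility is Σ Lᵢ/(AᵢEᵢ) = 450/(2100×45×10³) + 600/(1650×29×10³) = 1.73×10⁻⁵ mm/N.
Hence P = δ_free / Σ(L/AE) = 0.4953/1.73×10⁻⁵ = 28.63 kN (compressive).
σ_{concrete} = P / A = 28630 / 1650 = 17.35 MPa.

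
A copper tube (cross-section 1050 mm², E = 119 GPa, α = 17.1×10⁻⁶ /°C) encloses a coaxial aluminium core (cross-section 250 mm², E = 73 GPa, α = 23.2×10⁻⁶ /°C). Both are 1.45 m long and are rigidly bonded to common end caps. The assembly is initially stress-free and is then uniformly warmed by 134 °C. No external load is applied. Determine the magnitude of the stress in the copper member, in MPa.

Equilibrium of a rigid end plate with no external load gives equal and opposite internal forces ±P in the two members. Since α_{aluminium} > α_{copper}, heating drives the aluminium into compression and the copper into tension.
Compatibility of the two members (thermal + elastic change equal): (α₁ − α₂)ΔT = P·[1/(A₁E₁) + 1/(A₂E₂)].
|α₁ − α₂|·ΔT = 6.1×10⁻⁶ × 134 = 0.0008174.
1/(A₁E₁) + 1/(A₂E₂) = 1/(1050×119×10³) + 1/(250×73×10³) = 6.28×10⁻⁸ N⁻¹.
P = 0.0008174 / 6.28×10⁻⁸ = 13020 N = 13.02 kN.
σ_{copper} = P/A₁ = 13020/1050 = 12.4 MPa, tensile.

σ ≈ 12.4 MPa (tensile)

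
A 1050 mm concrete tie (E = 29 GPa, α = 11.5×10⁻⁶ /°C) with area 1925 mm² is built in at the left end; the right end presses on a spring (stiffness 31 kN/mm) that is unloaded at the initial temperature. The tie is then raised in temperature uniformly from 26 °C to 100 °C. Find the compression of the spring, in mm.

Free thermal expansion: δ_free = αΔT L = 11.5×10⁻⁶ × 74 × 1050 = 0.8935 mm.
With a force P in the spring, the elastic change of the tie is PL/(AE) and that of the spring is P/k; compatibility requires their sum to equal δ_free.
P [ L/(AE) + 1/k ] = δ_free → P [ 1050/(1925×29×10³) + 1/(31×10³) ] = 0.8935.
P = 0.8935 / 5.107×10⁻⁵ = 17500 N.
Spring compression = P/k = 17500/(31×10³) = 0.5644 mm.

δ ≈ 0.564 mm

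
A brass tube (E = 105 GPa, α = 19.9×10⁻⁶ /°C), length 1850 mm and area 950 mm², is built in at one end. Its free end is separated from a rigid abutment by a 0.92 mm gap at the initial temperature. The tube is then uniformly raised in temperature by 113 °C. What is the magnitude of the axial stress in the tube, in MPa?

σ ≈ 184 MPa (compressive)

If the wall were absent the tube would grow by αΔT L = 19.9×10⁻⁶ × 113 × 1850 = 4.16 mm.
This exceeds the 0.92 mm gap, so the wall pushes back. The portion of expansion that must be recovered elastically is δ_free − gap = 4.16 − 0.92 = 3.24 mm.
That suppressed elongation corresponds to σ = E·Δ/L = 105×10³ × 3.24/1850 = 183.9 MPa.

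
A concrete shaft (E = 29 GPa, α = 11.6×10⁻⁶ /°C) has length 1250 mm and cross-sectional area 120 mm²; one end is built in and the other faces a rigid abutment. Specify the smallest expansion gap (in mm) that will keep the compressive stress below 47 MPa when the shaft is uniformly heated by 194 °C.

g ≈ 0.787 mm

With no wall the shaft would lengthen by αΔT L = 11.6×10⁻⁶ × 194 × 1250 = 2.813 mm.
At the allowable stress the elastic shortening the wall may impose is σL/E = 47 × 1250 / (29×10³) = 2.026 mm.
So the gap has to take up the difference, g_min = δ_free − σL/E = 2.813 − 2.026 = 0.7871 mm.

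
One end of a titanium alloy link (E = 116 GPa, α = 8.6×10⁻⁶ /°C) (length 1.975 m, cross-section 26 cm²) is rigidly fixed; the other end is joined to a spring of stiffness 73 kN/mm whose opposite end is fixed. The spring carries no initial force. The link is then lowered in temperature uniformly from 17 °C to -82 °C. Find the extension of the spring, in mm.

δ ≈ 1.14 mm

If the spring were absent the link would shorten by αΔT L = 8.6×10⁻⁶ × 99 × 1975 = 1.682 mm.
Let P be the tensile force in the spring. The link extends elastically by PL/(AE) and the spring stretches by P/k; together these equal δ_free.
P [ L/(AE) + 1/k ] = δ_free → P [ 1975/(2600×116×10³) + 1/(73×10³) ] = 1.682.
P = 1.682 / 2.025×10⁻⁵ = 83050 N.
Spring extension = P/k = 83050/(73×10³) = 1.138 mm.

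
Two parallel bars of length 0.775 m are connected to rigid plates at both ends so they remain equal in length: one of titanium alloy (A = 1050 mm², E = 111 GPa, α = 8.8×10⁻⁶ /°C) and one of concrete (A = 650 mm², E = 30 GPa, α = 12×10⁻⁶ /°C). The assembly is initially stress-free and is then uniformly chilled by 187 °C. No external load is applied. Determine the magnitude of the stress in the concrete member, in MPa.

Equilibrium of a rigid end plate with no external load gives equal and opposite internal forces ±P in the two members. Since α_{concrete} > α_{titanium alloy}, cooling drives the concrete into tension and the titanium alloy into compression.
Equating the net (thermal + elastic) strains gives |α₁ − α₂|·ΔT = P·[1/(A₁E₁) + 1/(A₂E₂)].
|α₁ − α₂|·ΔT = 3.2×10⁻⁶ × 187 = 0.0005984.
1/(A₁E₁) + 1/(A₂E₂) = 1/(1050×111×10³) + 1/(650×30×10³) = 5.986×10⁻⁸ N⁻¹.
So P = 0.0005984 / 5.986×10⁻⁸ = 9.996 kN.
σ_{concrete} = P/A₂ = 9996/650 = 15.38 MPa, tensile.

σ ≈ 15.4 MPa (tensile)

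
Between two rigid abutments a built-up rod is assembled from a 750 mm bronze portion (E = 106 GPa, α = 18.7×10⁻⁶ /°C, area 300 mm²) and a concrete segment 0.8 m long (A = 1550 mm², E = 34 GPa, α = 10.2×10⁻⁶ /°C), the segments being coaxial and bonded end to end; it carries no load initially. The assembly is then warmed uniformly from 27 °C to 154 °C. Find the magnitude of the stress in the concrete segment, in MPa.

With the walls removed the bar would change length by δ_free = Σ αᵢΔT Lᵢ = 18.7×10⁻⁶×127×750 + 10.2×10⁻⁶×127×800 = 2.817 mm.
Since the ends are fixed, an axial force P builds up, equal in every segment, with P · Σ Lᵢ/(AᵢEᵢ) = δ_free.
The series flexibility is Σ Lᵢ/(AᵢEᵢ) = 750/(300×106×10³) + 800/(1550×34×10³) = 3.877×10⁻⁵ mm/N.
So P = 2.817 / 3.877×10⁻⁵ = 72.68 kN, compressive.
σ_{concrete} = P / A = 72680 / 1550 = 46.89 MPa.

σ ≈ 46.9 MPa (compressive)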